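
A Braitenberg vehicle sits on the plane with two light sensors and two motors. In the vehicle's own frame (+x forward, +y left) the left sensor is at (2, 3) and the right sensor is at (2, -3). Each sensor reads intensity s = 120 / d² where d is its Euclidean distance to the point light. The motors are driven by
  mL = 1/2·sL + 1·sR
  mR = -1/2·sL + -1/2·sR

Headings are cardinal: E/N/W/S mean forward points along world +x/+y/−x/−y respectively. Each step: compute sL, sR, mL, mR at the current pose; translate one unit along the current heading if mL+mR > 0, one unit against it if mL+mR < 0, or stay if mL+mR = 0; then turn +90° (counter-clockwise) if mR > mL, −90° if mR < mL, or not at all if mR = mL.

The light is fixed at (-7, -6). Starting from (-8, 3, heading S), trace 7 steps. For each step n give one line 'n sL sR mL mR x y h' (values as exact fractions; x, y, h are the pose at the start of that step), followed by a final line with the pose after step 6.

0 120/53 24/13 2052/689 -1416/689 -8 3 S
1 60/17 12/13 594/221 -492/221 -8 2 W
2 24/25 120/101 4212/2525 -2712/2525 -9 2 N
3 5/6 10/3 15/4 -25/12 -9 3 E
4 120/53 24/13 2052/689 -1416/689 -8 3 S
5 60/17 12/13 594/221 -492/221 -8 2 W
6 24/25 120/101 4212/2525 -2712/2525 -9 2 N
final -9 3 E

n=0: pose=(-8,3,S); sL=120/53, sR=24/13; mL=2052/689, mR=-1416/689; mL+mR=12/13 → advance +1; mR−mL=-3468/689 → turn -1·90°
n=1: pose=(-8,2,W); sL=60/17, sR=12/13; mL=594/221, mR=-492/221; mL+mR=6/13 → advance +1; mR−mL=-1086/221 → turn -1·90°
n=2: pose=(-9,2,N); sL=24/25, sR=120/101; mL=4212/2525, mR=-2712/2525; mL+mR=60/101 → advance +1; mR−mL=-6924/2525 → turn -1·90°
n=3: pose=(-9,3,E); sL=5/6, sR=10/3; mL=15/4, mR=-25/12; mL+mR=5/3 → advance +1; mR−mL=-35/6 → turn -1·90°
n=4: pose=(-8,3,S); sL=120/53, sR=24/13; mL=2052/689, mR=-1416/689; mL+mR=12/13 → advance +1; mR−mL=-3468/689 → turn -1·90°
n=5: pose=(-8,2,W); sL=60/17, sR=12/13; mL=594/221, mR=-492/221; mL+mR=6/13 → advance +1; mR−mL=-1086/221 → turn -1·90°
n=6: pose=(-9,2,N); sL=24/25, sR=120/101; mL=4212/2525, mR=-2712/2525; mL+mR=60/101 → advance +1; mR−mL=-6924/2525 → turn -1·90°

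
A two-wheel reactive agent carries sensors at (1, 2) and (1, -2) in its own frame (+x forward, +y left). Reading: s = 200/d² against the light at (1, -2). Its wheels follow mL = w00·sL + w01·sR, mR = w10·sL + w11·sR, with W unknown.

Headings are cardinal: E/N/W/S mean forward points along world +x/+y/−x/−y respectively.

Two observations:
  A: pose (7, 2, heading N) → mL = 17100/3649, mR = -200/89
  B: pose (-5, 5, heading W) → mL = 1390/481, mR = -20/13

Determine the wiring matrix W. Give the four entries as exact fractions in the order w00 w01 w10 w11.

obs A: pose=(7,2,N) → sL=200/41, sR=200/89, mL=17100/3649, mR=-200/89
obs B: pose=(-5,5,W) → sL=100/37, sR=20/13, mL=1390/481, mR=-20/13
sensor matrix S = [[200/41, 200/89], [100/37, 20/13]]; det S = 2512000/1755169
solve [mL_A; mL_B] = S·[w00; w01] and [mR_A; mR_B] = S·[w10; w11]:
  w00 = 1/2, w01 = 1, w10 = 0, w11 = -1

1/2 1 0 -1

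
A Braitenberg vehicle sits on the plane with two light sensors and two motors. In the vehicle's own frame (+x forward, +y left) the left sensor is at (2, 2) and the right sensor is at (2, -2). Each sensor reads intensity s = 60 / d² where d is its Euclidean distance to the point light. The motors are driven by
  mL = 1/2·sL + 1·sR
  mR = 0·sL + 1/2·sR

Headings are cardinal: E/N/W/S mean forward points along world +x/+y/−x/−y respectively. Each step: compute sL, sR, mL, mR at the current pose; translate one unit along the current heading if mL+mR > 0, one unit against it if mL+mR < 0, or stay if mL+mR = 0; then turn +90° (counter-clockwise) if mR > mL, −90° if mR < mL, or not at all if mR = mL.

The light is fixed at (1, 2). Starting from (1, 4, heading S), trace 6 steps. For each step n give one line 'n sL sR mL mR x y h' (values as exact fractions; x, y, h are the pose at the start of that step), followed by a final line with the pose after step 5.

n=0: pose=(1,4,S); sL=15, sR=15; mL=45/2, mR=15/2; mL+mR=30 → advance +1; mR−mL=-15 → turn -1·90°
n=1: pose=(1,3,W); sL=12, sR=60/13; mL=138/13, mR=30/13; mL+mR=168/13 → advance +1; mR−mL=-108/13 → turn -1·90°
n=2: pose=(0,3,N); sL=10/3, sR=6; mL=23/3, mR=3; mL+mR=32/3 → advance +1; mR−mL=-14/3 → turn -1·90°
n=3: pose=(0,4,E); sL=60/17, sR=60; mL=1050/17, mR=30; mL+mR=1560/17 → advance +1; mR−mL=-540/17 → turn -1·90°
n=4: pose=(1,4,S); sL=15, sR=15; mL=45/2, mR=15/2; mL+mR=30 → advance +1; mR−mL=-15 → turn -1·90°
n=5: pose=(1,3,W); sL=12, sR=60/13; mL=138/13, mR=30/13; mL+mR=168/13 → advance +1; mR−mL=-108/13 → turn -1·90°

0 15 15 45/2 15/2 1 4 S
1 12 60/13 138/13 30/13 1 3 W
2 10/3 6 23/3 3 0 3 N
3 60/17 60 1050/17 30 0 4 E
4 15 15 45/2 15/2 1 4 S
5 12 60/13 138/13 30/13 1 3 W
final 0 3 N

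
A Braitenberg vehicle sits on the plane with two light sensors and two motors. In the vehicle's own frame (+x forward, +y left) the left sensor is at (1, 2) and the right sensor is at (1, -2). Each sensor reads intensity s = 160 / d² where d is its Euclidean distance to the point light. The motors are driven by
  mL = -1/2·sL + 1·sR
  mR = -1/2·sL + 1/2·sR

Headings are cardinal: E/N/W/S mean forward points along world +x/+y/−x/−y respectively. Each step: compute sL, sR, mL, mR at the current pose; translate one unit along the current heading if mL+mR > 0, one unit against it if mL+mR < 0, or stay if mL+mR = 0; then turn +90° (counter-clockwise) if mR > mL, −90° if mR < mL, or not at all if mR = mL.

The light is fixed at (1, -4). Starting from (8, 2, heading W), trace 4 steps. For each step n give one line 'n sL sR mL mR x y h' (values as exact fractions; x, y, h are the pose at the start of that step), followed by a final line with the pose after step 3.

n=0: pose=(8,2,W); sL=40/13, sR=8/5; mL=4/65, mR=-48/65; mL+mR=-44/65 → advance -1; mR−mL=-4/5 → turn -1·90°
n=1: pose=(9,2,N); sL=32/17, sR=160/149; mL=336/2533, mR=-1024/2533; mL+mR=-688/2533 → advance -1; mR−mL=-80/149 → turn -1·90°
n=2: pose=(9,1,E); sL=16/13, sR=16/9; mL=136/117, mR=32/117; mL+mR=56/39 → advance +1; mR−mL=-8/9 → turn -1·90°
n=3: pose=(10,1,S); sL=160/137, sR=32/13; mL=3344/1781, mR=1152/1781; mL+mR=4496/1781 → advance +1; mR−mL=-16/13 → turn -1·90°

0 40/13 8/5 4/65 -48/65 8 2 W
1 32/17 160/149 336/2533 -1024/2533 9 2 N
2 16/13 16/9 136/117 32/117 9 1 E
3 160/137 32/13 3344/1781 1152/1781 10 1 S
final 10 0 W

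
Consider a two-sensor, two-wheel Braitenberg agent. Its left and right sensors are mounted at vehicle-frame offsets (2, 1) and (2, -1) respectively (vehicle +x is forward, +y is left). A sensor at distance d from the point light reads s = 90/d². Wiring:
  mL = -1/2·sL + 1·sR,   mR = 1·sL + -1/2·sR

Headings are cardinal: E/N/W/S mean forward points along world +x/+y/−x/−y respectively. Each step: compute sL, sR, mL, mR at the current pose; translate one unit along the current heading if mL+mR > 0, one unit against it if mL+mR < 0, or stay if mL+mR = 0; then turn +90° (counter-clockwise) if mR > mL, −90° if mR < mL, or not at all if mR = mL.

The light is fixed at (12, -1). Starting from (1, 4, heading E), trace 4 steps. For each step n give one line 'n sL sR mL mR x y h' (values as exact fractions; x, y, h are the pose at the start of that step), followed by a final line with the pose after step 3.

n=0: pose=(1,4,E); sL=10/13, sR=90/97; mL=685/1261, mR=385/1261; mL+mR=1070/1261 → advance +1; mR−mL=-300/1261 → turn -1·90°
n=1: pose=(2,4,S); sL=1, sR=9/13; mL=5/26, mR=17/26; mL+mR=11/13 → advance +1; mR−mL=6/13 → turn +1·90°
n=2: pose=(2,3,E); sL=90/89, sR=90/73; mL=4725/6497, mR=2565/6497; mL+mR=7290/6497 → advance +1; mR−mL=-2160/6497 → turn -1·90°
n=3: pose=(3,3,S); sL=45/34, sR=45/52; mL=45/221, mR=1575/1768; mL+mR=1935/1768 → advance +1; mR−mL=1215/1768 → turn +1·90°

0 10/13 90/97 685/1261 385/1261 1 4 E
1 1 9/13 5/26 17/26 2 4 S
2 90/89 90/73 4725/6497 2565/6497 2 3 E
3 45/34 45/52 45/221 1575/1768 3 3 S
final 3 2 E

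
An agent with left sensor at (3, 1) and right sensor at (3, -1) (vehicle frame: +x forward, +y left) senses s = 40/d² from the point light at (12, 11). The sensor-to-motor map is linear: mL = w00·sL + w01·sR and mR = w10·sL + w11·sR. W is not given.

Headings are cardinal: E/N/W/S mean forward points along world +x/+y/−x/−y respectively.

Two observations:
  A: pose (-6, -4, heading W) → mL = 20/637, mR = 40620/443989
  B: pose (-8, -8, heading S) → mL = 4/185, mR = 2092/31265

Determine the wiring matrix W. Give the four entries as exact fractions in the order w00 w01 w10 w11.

obs A: pose=(-6,-4,W) → sL=40/697, sR=40/637, mL=20/637, mR=40620/443989
obs B: pose=(-8,-8,S) → sL=8/169, sR=8/185, mL=4/185, mR=2092/31265
sensor matrix S = [[40/697, 40/637], [8/169, 8/185]]; det S = -1362688/2776263217
solve [mL_A; mL_B] = S·[w00; w01] and [mR_A; mR_B] = S·[w10; w11]:
  w00 = 0, w01 = 1/2, w10 = 1/2, w11 = 1

0 1/2 1/2 1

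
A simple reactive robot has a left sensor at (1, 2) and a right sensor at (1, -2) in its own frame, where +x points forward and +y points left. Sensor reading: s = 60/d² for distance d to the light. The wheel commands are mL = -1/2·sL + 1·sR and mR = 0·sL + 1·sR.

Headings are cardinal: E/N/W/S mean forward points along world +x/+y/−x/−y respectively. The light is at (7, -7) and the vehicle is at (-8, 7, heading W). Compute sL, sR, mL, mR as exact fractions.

left sensor world pos  = (-9, 5); dL² = 400
right sensor world pos = (-9, 9); dR² = 512
sL = 60/400 = 3/20
sR = 60/512 = 15/128
mL = -1/2·sL + 1·sR = 27/640
mR = 0·sL + 1·sR = 15/128

3/20 15/128 27/640 15/128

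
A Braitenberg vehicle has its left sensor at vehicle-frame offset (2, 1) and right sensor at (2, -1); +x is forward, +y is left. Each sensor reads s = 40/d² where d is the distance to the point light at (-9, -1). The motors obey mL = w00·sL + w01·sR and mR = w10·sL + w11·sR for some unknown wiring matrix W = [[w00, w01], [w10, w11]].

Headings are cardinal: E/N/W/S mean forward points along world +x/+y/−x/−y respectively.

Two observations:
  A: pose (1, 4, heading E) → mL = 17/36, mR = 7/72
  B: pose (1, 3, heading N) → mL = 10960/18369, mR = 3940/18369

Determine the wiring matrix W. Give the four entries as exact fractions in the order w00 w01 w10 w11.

obs A: pose=(1,4,E) → sL=2/9, sR=1/4, mL=17/36, mR=7/72
obs B: pose=(1,3,N) → sL=40/117, sR=40/157, mL=10960/18369, mR=3940/18369
sensor matrix S = [[2/9, 1/4], [40/117, 40/157]]; det S = -530/18369
solve [mL_A; mL_B] = S·[w00; w01] and [mR_A; mR_B] = S·[w10; w11]:
  w00 = 1, w01 = 1, w10 = 1, w11 = -1/2

1 1 1 -1/2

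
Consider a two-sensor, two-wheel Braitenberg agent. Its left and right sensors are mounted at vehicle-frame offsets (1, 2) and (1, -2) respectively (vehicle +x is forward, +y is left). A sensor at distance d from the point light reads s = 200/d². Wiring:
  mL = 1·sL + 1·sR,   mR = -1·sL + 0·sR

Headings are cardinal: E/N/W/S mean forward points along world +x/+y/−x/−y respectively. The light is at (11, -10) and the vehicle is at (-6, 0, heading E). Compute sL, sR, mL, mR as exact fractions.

1/2 5/8 9/8 -1/2

left sensor world pos  = (-5, 2); dL² = 400
right sensor world pos = (-5, -2); dR² = 320
sL = 200/400 = 1/2
sR = 200/320 = 5/8
mL = 1·sL + 1·sR = 9/8
mR = -1·sL + 0·sR = -1/2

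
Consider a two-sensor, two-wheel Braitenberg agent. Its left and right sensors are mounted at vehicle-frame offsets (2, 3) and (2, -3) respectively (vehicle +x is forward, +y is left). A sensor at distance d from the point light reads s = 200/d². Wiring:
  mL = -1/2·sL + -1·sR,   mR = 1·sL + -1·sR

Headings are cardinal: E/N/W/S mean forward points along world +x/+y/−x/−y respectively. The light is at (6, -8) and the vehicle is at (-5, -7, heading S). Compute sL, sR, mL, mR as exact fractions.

left sensor world pos  = (-2, -9); dL² = 65
right sensor world pos = (-8, -9); dR² = 197
sL = 200/65 = 40/13
sR = 200/197 = 200/197
mL = -1/2·sL + -1·sR = -6540/2561
mR = 1·sL + -1·sR = 5280/2561

40/13 200/197 -6540/2561 5280/2561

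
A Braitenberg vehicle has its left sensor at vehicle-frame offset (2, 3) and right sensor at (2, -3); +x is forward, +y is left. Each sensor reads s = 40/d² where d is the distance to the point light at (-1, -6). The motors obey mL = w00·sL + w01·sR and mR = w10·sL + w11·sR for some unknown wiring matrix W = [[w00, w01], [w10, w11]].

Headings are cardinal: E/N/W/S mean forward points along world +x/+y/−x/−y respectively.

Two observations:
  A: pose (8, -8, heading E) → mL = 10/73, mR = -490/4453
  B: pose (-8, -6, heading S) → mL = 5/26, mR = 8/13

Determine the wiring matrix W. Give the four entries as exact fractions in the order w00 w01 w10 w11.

obs A: pose=(8,-8,E) → sL=20/61, sR=20/73, mL=10/73, mR=-490/4453
obs B: pose=(-8,-6,S) → sL=2, sR=5/13, mL=5/26, mR=8/13
sensor matrix S = [[20/61, 20/73], [2, 5/13]]; det S = -24420/57889
solve [mL_A; mL_B] = S·[w00; w01] and [mR_A; mR_B] = S·[w10; w11]:
  w00 = 0, w01 = 1/2, w10 = 1/2, w11 = -1

0 1/2 1/2 -1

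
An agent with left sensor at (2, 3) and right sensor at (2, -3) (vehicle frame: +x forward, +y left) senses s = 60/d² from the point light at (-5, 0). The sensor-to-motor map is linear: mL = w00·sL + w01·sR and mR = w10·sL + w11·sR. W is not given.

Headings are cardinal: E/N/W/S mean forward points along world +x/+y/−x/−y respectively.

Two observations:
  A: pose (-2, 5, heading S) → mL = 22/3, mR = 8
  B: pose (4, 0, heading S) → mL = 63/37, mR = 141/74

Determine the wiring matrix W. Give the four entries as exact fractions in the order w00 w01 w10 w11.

1/2 1 1 1

obs A: pose=(-2,5,S) → sL=4/3, sR=20/3, mL=22/3, mR=8
obs B: pose=(4,0,S) → sL=15/37, sR=3/2, mL=63/37, mR=141/74
sensor matrix S = [[4/3, 20/3], [15/37, 3/2]]; det S = -26/37
solve [mL_A; mL_B] = S·[w00; w01] and [mR_A; mR_B] = S·[w10; w11]:
  w00 = 1/2, w01 = 1, w10 = 1, w11 = 1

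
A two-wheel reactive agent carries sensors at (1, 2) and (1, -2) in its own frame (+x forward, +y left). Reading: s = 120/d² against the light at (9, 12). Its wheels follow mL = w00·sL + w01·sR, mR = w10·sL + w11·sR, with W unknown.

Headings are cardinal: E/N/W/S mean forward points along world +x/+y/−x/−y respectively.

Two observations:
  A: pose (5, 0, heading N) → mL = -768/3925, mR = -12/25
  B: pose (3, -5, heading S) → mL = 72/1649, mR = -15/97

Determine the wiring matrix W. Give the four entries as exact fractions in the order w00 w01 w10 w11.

obs A: pose=(5,0,N) → sL=120/157, sR=24/25, mL=-768/3925, mR=-12/25
obs B: pose=(3,-5,S) → sL=6/17, sR=30/97, mL=72/1649, mR=-15/97
sensor matrix S = [[120/157, 24/25], [6/17, 30/97]]; det S = -662976/6472325
solve [mL_A; mL_B] = S·[w00; w01] and [mR_A; mR_B] = S·[w10; w11]:
  w00 = 1, w01 = -1, w10 = 0, w11 = -1/2

1 -1 0 -1/2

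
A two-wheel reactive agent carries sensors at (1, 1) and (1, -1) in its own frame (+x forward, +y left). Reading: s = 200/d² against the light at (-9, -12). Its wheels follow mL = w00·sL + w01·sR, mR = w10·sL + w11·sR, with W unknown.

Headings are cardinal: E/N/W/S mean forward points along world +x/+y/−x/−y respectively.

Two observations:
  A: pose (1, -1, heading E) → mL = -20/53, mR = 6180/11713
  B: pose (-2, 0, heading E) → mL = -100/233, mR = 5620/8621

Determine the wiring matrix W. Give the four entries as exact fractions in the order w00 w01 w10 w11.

-1/2 0 -1/2 1

obs A: pose=(1,-1,E) → sL=40/53, sR=200/221, mL=-20/53, mR=6180/11713
obs B: pose=(-2,0,E) → sL=200/233, sR=40/37, mL=-100/233, mR=5620/8621
sensor matrix S = [[40/53, 200/221], [200/233, 40/37]]; det S = 3948800/100977773
solve [mL_A; mL_B] = S·[w00; w01] and [mR_A; mR_B] = S·[w10; w11]:
  w00 = -1/2, w01 = 0, w10 = -1/2, w11 = 1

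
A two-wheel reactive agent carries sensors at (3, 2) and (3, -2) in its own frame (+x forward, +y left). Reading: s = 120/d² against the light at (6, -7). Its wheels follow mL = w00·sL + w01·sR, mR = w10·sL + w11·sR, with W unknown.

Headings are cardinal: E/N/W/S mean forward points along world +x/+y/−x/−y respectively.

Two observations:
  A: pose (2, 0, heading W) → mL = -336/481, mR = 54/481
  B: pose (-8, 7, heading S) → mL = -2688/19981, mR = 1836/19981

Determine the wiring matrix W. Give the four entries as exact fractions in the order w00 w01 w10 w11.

obs A: pose=(2,0,W) → sL=60/37, sR=12/13, mL=-336/481, mR=54/481
obs B: pose=(-8,7,S) → sL=24/53, sR=120/377, mL=-2688/19981, mR=1836/19981
sensor matrix S = [[60/37, 12/13], [24/53, 120/377]]; det S = 72576/739297
solve [mL_A; mL_B] = S·[w00; w01] and [mR_A; mR_B] = S·[w10; w11]:
  w00 = -1, w01 = 1, w10 = -1/2, w11 = 1

-1 1 -1/2 1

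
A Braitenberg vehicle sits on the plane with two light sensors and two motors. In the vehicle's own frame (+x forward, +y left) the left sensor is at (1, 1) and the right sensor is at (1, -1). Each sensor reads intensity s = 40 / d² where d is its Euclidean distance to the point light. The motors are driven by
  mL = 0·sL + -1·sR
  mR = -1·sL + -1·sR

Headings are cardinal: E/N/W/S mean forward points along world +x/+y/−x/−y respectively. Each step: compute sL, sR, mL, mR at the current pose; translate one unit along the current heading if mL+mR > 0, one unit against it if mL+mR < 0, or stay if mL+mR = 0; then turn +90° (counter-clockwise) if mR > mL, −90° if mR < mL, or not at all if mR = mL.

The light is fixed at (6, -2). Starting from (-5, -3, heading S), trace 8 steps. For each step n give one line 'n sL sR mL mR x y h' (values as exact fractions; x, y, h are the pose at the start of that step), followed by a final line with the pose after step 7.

0 5/13 10/37 -10/37 -315/481 -5 -3 S
1 8/29 8/29 -8/29 -16/29 -5 -2 W
2 20/61 20/41 -20/41 -2040/2501 -4 -2 N
3 40/81 8/17 -8/17 -1328/1377 -4 -3 E
4 5/13 10/37 -10/37 -315/481 -5 -3 S
5 8/29 8/29 -8/29 -16/29 -5 -2 W
6 20/61 20/41 -20/41 -2040/2501 -4 -2 N
7 40/81 8/17 -8/17 -1328/1377 -4 -3 E
final -5 -3 S

n=0: pose=(-5,-3,S); sL=5/13, sR=10/37; mL=-10/37, mR=-315/481; mL+mR=-445/481 → advance -1; mR−mL=-5/13 → turn -1·90°
n=1: pose=(-5,-2,W); sL=8/29, sR=8/29; mL=-8/29, mR=-16/29; mL+mR=-24/29 → advance -1; mR−mL=-8/29 → turn -1·90°
n=2: pose=(-4,-2,N); sL=20/61, sR=20/41; mL=-20/41, mR=-2040/2501; mL+mR=-3260/2501 → advance -1; mR−mL=-20/61 → turn -1·90°
n=3: pose=(-4,-3,E); sL=40/81, sR=8/17; mL=-8/17, mR=-1328/1377; mL+mR=-1976/1377 → advance -1; mR−mL=-40/81 → turn -1·90°
n=4: pose=(-5,-3,S); sL=5/13, sR=10/37; mL=-10/37, mR=-315/481; mL+mR=-445/481 → advance -1; mR−mL=-5/13 → turn -1·90°
n=5: pose=(-5,-2,W); sL=8/29, sR=8/29; mL=-8/29, mR=-16/29; mL+mR=-24/29 → advance -1; mR−mL=-8/29 → turn -1·90°
n=6: pose=(-4,-2,N); sL=20/61, sR=20/41; mL=-20/41, mR=-2040/2501; mL+mR=-3260/2501 → advance -1; mR−mL=-20/61 → turn -1·90°
n=7: pose=(-4,-3,E); sL=40/81, sR=8/17; mL=-8/17, mR=-1328/1377; mL+mR=-1976/1377 → advance -1; mR−mL=-40/81 → turn -1·90°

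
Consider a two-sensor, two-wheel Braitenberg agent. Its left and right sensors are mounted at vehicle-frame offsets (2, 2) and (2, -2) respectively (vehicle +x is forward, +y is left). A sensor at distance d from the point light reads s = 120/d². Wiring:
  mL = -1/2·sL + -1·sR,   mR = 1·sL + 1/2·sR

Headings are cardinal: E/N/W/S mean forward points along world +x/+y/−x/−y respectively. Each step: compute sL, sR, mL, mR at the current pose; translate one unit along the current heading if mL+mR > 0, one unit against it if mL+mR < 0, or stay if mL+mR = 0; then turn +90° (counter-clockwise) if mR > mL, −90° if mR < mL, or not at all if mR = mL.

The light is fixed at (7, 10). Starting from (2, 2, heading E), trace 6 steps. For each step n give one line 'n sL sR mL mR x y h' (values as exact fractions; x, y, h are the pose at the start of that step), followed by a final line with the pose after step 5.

n=0: pose=(2,2,E); sL=8/3, sR=120/109; mL=-796/327, mR=1052/327; mL+mR=256/327 → advance +1; mR−mL=616/109 → turn +1·90°
n=1: pose=(3,2,N); sL=5/3, sR=3; mL=-23/6, mR=19/6; mL+mR=-2/3 → advance -1; mR−mL=7 → turn +1·90°
n=2: pose=(3,1,W); sL=120/157, sR=24/17; mL=-4788/2669, mR=3924/2669; mL+mR=-864/2669 → advance -1; mR−mL=8712/2669 → turn +1·90°
n=3: pose=(4,1,S); sL=60/61, sR=60/73; mL=-5850/4453, mR=6210/4453; mL+mR=360/4453 → advance +1; mR−mL=12060/4453 → turn +1·90°
n=4: pose=(4,0,E); sL=24/13, sR=24/29; mL=-660/377, mR=852/377; mL+mR=192/377 → advance +1; mR−mL=1512/377 → turn +1·90°
n=5: pose=(5,0,N); sL=3/2, sR=15/8; mL=-21/8, mR=39/16; mL+mR=-3/16 → advance -1; mR−mL=81/16 → turn +1·90°

0 8/3 120/109 -796/327 1052/327 2 2 E
1 5/3 3 -23/6 19/6 3 2 N
2 120/157 24/17 -4788/2669 3924/2669 3 1 W
3 60/61 60/73 -5850/4453 6210/4453 4 1 S
4 24/13 24/29 -660/377 852/377 4 0 E
5 3/2 15/8 -21/8 39/16 5 0 N
final 5 -1 W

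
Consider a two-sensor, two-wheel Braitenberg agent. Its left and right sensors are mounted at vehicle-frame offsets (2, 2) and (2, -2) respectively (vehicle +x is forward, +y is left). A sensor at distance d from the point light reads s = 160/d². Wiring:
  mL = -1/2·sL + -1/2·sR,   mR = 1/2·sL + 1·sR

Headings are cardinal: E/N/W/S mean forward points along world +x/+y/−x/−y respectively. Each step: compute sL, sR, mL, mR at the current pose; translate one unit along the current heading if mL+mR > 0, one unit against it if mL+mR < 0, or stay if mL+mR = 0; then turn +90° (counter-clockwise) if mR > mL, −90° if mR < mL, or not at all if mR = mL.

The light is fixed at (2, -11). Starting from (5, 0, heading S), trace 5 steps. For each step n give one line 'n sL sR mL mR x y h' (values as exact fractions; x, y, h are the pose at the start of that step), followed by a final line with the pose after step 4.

n=0: pose=(5,0,S); sL=80/53, sR=80/41; mL=-3760/2173, mR=5880/2173; mL+mR=40/41 → advance +1; mR−mL=9640/2173 → turn +1·90°
n=1: pose=(5,-1,E); sL=160/169, sR=160/89; mL=-20640/15041, mR=34160/15041; mL+mR=80/89 → advance +1; mR−mL=54800/15041 → turn +1·90°
n=2: pose=(6,-1,N); sL=40/37, sR=8/9; mL=-328/333, mR=476/333; mL+mR=4/9 → advance +1; mR−mL=268/111 → turn +1·90°
n=3: pose=(6,0,W); sL=32/17, sR=160/173; mL=-4128/2941, mR=5488/2941; mL+mR=80/173 → advance +1; mR−mL=9616/2941 → turn +1·90°
n=4: pose=(5,0,S); sL=80/53, sR=80/41; mL=-3760/2173, mR=5880/2173; mL+mR=40/41 → advance +1; mR−mL=9640/2173 → turn +1·90°

0 80/53 80/41 -3760/2173 5880/2173 5 0 S
1 160/169 160/89 -20640/15041 34160/15041 5 -1 E
2 40/37 8/9 -328/333 476/333 6 -1 N
3 32/17 160/173 -4128/2941 5488/2941 6 0 W
4 80/53 80/41 -3760/2173 5880/2173 5 0 S
final 5 -1 E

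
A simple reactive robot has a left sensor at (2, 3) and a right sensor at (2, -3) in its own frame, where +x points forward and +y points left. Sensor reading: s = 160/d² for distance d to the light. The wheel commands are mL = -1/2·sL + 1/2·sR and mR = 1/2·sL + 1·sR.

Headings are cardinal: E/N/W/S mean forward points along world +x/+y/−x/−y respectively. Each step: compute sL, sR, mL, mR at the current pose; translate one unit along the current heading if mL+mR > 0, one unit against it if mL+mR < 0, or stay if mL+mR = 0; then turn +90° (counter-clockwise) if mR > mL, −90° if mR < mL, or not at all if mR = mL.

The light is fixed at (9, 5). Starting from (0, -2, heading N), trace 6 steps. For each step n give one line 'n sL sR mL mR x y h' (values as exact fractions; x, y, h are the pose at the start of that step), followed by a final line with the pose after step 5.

0 160/169 160/61 8640/10309 31920/10309 0 -2 N
1 80/101 16/13 288/1313 2136/1313 0 -1 W
2 160/113 160/233 -9600/26329 36720/26329 -1 -1 S
3 2 40/41 -21/41 81/41 -1 -2 E
4 160/169 160/61 8640/10309 31920/10309 0 -2 N
5 80/101 16/13 288/1313 2136/1313 0 -1 W
final -1 -1 S

n=0: pose=(0,-2,N); sL=160/169, sR=160/61; mL=8640/10309, mR=31920/10309; mL+mR=240/61 → advance +1; mR−mL=23280/10309 → turn +1·90°
n=1: pose=(0,-1,W); sL=80/101, sR=16/13; mL=288/1313, mR=2136/1313; mL+mR=24/13 → advance +1; mR−mL=1848/1313 → turn +1·90°
n=2: pose=(-1,-1,S); sL=160/113, sR=160/233; mL=-9600/26329, mR=36720/26329; mL+mR=240/233 → advance +1; mR−mL=46320/26329 → turn +1·90°
n=3: pose=(-1,-2,E); sL=2, sR=40/41; mL=-21/41, mR=81/41; mL+mR=60/41 → advance +1; mR−mL=102/41 → turn +1·90°
n=4: pose=(0,-2,N); sL=160/169, sR=160/61; mL=8640/10309, mR=31920/10309; mL+mR=240/61 → advance +1; mR−mL=23280/10309 → turn +1·90°
n=5: pose=(0,-1,W); sL=80/101, sR=16/13; mL=288/1313, mR=2136/1313; mL+mR=24/13 → advance +1; mR−mL=1848/1313 → turn +1·90°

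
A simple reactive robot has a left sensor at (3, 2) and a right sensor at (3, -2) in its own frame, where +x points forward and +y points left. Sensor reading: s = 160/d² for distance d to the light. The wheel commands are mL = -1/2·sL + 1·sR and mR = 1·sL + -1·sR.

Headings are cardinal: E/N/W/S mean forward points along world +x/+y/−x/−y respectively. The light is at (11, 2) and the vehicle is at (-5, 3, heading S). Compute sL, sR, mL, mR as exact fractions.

left sensor world pos  = (-3, 0); dL² = 200
right sensor world pos = (-7, 0); dR² = 328
sL = 160/200 = 4/5
sR = 160/328 = 20/41
mL = -1/2·sL + 1·sR = 18/205
mR = 1·sL + -1·sR = 64/205

4/5 20/41 18/205 64/205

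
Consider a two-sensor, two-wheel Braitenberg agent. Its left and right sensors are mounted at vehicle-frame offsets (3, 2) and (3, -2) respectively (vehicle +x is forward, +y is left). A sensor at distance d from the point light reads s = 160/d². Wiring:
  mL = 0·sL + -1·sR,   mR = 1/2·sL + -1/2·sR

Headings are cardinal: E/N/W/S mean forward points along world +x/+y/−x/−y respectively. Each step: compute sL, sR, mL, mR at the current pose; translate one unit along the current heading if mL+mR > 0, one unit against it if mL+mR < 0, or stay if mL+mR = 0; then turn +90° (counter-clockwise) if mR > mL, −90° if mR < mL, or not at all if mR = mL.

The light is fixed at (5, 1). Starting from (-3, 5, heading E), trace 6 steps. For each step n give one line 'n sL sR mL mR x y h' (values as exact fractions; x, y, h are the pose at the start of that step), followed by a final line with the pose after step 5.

n=0: pose=(-3,5,E); sL=160/61, sR=160/29; mL=-160/29, mR=-2560/1769; mL+mR=-12320/1769 → advance -1; mR−mL=7200/1769 → turn +1·90°
n=1: pose=(-4,5,N); sL=16/17, sR=80/49; mL=-80/49, mR=-288/833; mL+mR=-1648/833 → advance -1; mR−mL=1072/833 → turn +1·90°
n=2: pose=(-4,4,W); sL=32/29, sR=160/169; mL=-160/169, mR=384/4901; mL+mR=-4256/4901 → advance -1; mR−mL=5024/4901 → turn +1·90°
n=3: pose=(-3,4,S); sL=40/9, sR=8/5; mL=-8/5, mR=64/45; mL+mR=-8/45 → advance -1; mR−mL=136/45 → turn +1·90°
n=4: pose=(-3,5,E); sL=160/61, sR=160/29; mL=-160/29, mR=-2560/1769; mL+mR=-12320/1769 → advance -1; mR−mL=7200/1769 → turn +1·90°
n=5: pose=(-4,5,N); sL=16/17, sR=80/49; mL=-80/49, mR=-288/833; mL+mR=-1648/833 → advance -1; mR−mL=1072/833 → turn +1·90°

0 160/61 160/29 -160/29 -2560/1769 -3 5 E
1 16/17 80/49 -80/49 -288/833 -4 5 N
2 32/29 160/169 -160/169 384/4901 -4 4 W
3 40/9 8/5 -8/5 64/45 -3 4 S
4 160/61 160/29 -160/29 -2560/1769 -3 5 E
5 16/17 80/49 -80/49 -288/833 -4 5 N
final -4 4 W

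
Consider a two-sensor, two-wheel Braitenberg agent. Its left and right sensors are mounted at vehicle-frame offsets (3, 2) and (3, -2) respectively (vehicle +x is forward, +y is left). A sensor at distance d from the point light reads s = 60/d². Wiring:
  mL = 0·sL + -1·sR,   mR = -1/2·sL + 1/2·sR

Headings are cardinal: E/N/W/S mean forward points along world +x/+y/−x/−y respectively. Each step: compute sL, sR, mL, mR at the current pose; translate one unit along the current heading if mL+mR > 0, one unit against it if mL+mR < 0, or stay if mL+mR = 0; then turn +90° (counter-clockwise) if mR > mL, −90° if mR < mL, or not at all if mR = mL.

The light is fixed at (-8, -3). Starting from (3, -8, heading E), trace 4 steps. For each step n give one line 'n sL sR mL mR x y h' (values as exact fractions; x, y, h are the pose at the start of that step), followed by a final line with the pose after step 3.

n=0: pose=(3,-8,E); sL=12/41, sR=12/49; mL=-12/49, mR=-48/2009; mL+mR=-540/2009 → advance -1; mR−mL=444/2009 → turn +1·90°
n=1: pose=(2,-8,N); sL=15/17, sR=15/37; mL=-15/37, mR=-150/629; mL+mR=-405/629 → advance -1; mR−mL=105/629 → turn +1·90°
n=2: pose=(2,-9,W); sL=60/113, sR=12/13; mL=-12/13, mR=288/1469; mL+mR=-1068/1469 → advance -1; mR−mL=1644/1469 → turn +1·90°
n=3: pose=(3,-9,S); sL=6/25, sR=10/27; mL=-10/27, mR=44/675; mL+mR=-206/675 → advance -1; mR−mL=98/225 → turn +1·90°

0 12/41 12/49 -12/49 -48/2009 3 -8 E
1 15/17 15/37 -15/37 -150/629 2 -8 N
2 60/113 12/13 -12/13 288/1469 2 -9 W
3 6/25 10/27 -10/27 44/675 3 -9 S
final 3 -8 E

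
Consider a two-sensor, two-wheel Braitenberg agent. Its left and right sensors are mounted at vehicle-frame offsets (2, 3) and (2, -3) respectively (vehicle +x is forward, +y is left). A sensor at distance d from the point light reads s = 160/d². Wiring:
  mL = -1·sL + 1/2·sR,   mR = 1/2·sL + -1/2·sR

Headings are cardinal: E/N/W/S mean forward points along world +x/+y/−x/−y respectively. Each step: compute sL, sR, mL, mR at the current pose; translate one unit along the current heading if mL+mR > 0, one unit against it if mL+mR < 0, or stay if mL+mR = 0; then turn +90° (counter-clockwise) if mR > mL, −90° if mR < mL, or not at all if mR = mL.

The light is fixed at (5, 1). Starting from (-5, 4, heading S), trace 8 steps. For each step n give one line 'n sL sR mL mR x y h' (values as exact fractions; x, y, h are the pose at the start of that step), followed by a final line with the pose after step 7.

0 16/5 16/17 -232/85 96/85 -5 4 S
1 160/113 32/13 -272/1469 -768/1469 -5 5 E
2 40/17 4/5 -166/85 66/85 -6 5 S
3 32/29 32/17 -80/493 -192/493 -6 6 E
4 16/9 80/117 -56/39 64/117 -7 6 S
5 160/181 160/109 -2960/19729 -5760/19729 -7 7 E
6 40/29 10/17 -535/493 195/493 -8 7 S
7 160/221 160/137 -4240/30277 -6720/30277 -8 8 E
final -9 8 S

n=0: pose=(-5,4,S); sL=16/5, sR=16/17; mL=-232/85, mR=96/85; mL+mR=-8/5 → advance -1; mR−mL=328/85 → turn +1·90°
n=1: pose=(-5,5,E); sL=160/113, sR=32/13; mL=-272/1469, mR=-768/1469; mL+mR=-80/113 → advance -1; mR−mL=-496/1469 → turn -1·90°
n=2: pose=(-6,5,S); sL=40/17, sR=4/5; mL=-166/85, mR=66/85; mL+mR=-20/17 → advance -1; mR−mL=232/85 → turn +1·90°
n=3: pose=(-6,6,E); sL=32/29, sR=32/17; mL=-80/493, mR=-192/493; mL+mR=-16/29 → advance -1; mR−mL=-112/493 → turn -1·90°
n=4: pose=(-7,6,S); sL=16/9, sR=80/117; mL=-56/39, mR=64/117; mL+mR=-8/9 → advance -1; mR−mL=232/117 → turn +1·90°
n=5: pose=(-7,7,E); sL=160/181, sR=160/109; mL=-2960/19729, mR=-5760/19729; mL+mR=-80/181 → advance -1; mR−mL=-2800/19729 → turn -1·90°
n=6: pose=(-8,7,S); sL=40/29, sR=10/17; mL=-535/493, mR=195/493; mL+mR=-20/29 → advance -1; mR−mL=730/493 → turn +1·90°
n=7: pose=(-8,8,E); sL=160/221, sR=160/137; mL=-4240/30277, mR=-6720/30277; mL+mR=-80/221 → advance -1; mR−mL=-2480/30277 → turn -1·90°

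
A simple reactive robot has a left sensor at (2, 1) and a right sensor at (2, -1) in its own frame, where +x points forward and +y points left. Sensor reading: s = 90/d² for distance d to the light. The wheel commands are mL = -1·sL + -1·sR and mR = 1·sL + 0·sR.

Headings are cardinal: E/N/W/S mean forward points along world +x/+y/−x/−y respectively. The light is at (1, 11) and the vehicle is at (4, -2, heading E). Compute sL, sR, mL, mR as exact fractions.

left sensor world pos  = (6, -1); dL² = 169
right sensor world pos = (6, -3); dR² = 221
sL = 90/169 = 90/169
sR = 90/221 = 90/221
mL = -1·sL + -1·sR = -2700/2873
mR = 1·sL + 0·sR = 90/169

90/169 90/221 -2700/2873 90/169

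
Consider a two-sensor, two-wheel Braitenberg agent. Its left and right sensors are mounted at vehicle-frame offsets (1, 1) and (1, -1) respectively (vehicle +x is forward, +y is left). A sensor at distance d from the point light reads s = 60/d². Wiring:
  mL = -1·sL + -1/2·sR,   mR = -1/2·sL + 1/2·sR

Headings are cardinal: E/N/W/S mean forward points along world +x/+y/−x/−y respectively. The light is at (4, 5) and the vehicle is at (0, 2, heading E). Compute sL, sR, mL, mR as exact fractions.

60/13 12/5 -378/65 -72/65

left sensor world pos  = (1, 3); dL² = 13
right sensor world pos = (1, 1); dR² = 25
sL = 60/13 = 60/13
sR = 60/25 = 12/5
mL = -1·sL + -1/2·sR = -378/65
mR = -1/2·sL + 1/2·sR = -72/65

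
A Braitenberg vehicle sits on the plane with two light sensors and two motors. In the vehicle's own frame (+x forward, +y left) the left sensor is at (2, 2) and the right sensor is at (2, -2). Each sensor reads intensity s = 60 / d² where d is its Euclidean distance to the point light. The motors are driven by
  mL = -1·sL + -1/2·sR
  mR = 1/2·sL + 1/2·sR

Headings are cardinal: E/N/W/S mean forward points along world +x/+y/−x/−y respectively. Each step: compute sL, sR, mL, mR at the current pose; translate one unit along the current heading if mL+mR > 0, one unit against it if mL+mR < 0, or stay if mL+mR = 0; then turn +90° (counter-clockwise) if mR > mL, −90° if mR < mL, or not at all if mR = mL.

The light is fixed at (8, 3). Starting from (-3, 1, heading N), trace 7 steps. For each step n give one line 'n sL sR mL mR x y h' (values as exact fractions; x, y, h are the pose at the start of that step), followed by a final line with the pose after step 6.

n=0: pose=(-3,1,N); sL=60/169, sR=20/27; mL=-3310/4563, mR=2500/4563; mL+mR=-30/169 → advance -1; mR−mL=5810/4563 → turn +1·90°
n=1: pose=(-3,0,W); sL=30/97, sR=6/17; mL=-801/1649, mR=546/1649; mL+mR=-15/97 → advance -1; mR−mL=1347/1649 → turn +1·90°
n=2: pose=(-2,0,S); sL=60/89, sR=60/169; mL=-12810/15041, mR=7740/15041; mL+mR=-30/89 → advance -1; mR−mL=20550/15041 → turn +1·90°
n=3: pose=(-2,1,E); sL=15/16, sR=3/4; mL=-21/16, mR=27/32; mL+mR=-15/32 → advance -1; mR−mL=69/32 → turn +1·90°
n=4: pose=(-3,1,N); sL=60/169, sR=20/27; mL=-3310/4563, mR=2500/4563; mL+mR=-30/169 → advance -1; mR−mL=5810/4563 → turn +1·90°
n=5: pose=(-3,0,W); sL=30/97, sR=6/17; mL=-801/1649, mR=546/1649; mL+mR=-15/97 → advance -1; mR−mL=1347/1649 → turn +1·90°
n=6: pose=(-2,0,S); sL=60/89, sR=60/169; mL=-12810/15041, mR=7740/15041; mL+mR=-30/89 → advance -1; mR−mL=20550/15041 → turn +1·90°

0 60/169 20/27 -3310/4563 2500/4563 -3 1 N
1 30/97 6/17 -801/1649 546/1649 -3 0 W
2 60/89 60/169 -12810/15041 7740/15041 -2 0 S
3 15/16 3/4 -21/16 27/32 -2 1 E
4 60/169 20/27 -3310/4563 2500/4563 -3 1 N
5 30/97 6/17 -801/1649 546/1649 -3 0 W
6 60/89 60/169 -12810/15041 7740/15041 -2 0 S
final -2 1 E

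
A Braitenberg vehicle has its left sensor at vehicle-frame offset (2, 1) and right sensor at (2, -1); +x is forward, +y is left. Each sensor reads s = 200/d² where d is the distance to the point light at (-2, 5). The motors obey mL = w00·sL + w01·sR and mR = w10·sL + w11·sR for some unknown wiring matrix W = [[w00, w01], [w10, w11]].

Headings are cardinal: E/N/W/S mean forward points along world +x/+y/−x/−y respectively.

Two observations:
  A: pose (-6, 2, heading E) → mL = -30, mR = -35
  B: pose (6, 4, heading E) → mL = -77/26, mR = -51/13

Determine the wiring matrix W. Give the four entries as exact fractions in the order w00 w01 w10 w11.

-1 -1/2 -1 -1

obs A: pose=(-6,2,E) → sL=25, sR=10, mL=-30, mR=-35
obs B: pose=(6,4,E) → sL=2, sR=25/13, mL=-77/26, mR=-51/13
sensor matrix S = [[25, 10], [2, 25/13]]; det S = 365/13
solve [mL_A; mL_B] = S·[w00; w01] and [mR_A; mR_B] = S·[w10; w11]:
  w00 = -1, w01 = -1/2, w10 = -1, w11 = -1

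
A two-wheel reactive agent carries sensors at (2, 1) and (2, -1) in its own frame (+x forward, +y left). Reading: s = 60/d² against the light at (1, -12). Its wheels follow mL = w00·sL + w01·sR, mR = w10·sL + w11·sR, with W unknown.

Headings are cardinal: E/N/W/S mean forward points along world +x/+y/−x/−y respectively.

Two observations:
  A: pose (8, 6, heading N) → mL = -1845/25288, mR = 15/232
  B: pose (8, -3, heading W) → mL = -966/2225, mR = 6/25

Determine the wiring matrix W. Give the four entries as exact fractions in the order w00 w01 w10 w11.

obs A: pose=(8,6,N) → sL=15/109, sR=15/116, mL=-1845/25288, mR=15/232
obs B: pose=(8,-3,W) → sL=60/89, sR=12/25, mL=-966/2225, mR=6/25
sensor matrix S = [[15/109, 15/116], [60/89, 12/25]]; det S = -29709/1406645
solve [mL_A; mL_B] = S·[w00; w01] and [mR_A; mR_B] = S·[w10; w11]:
  w00 = -1, w01 = 1/2, w10 = 0, w11 = 1/2

-1 1/2 0 1/2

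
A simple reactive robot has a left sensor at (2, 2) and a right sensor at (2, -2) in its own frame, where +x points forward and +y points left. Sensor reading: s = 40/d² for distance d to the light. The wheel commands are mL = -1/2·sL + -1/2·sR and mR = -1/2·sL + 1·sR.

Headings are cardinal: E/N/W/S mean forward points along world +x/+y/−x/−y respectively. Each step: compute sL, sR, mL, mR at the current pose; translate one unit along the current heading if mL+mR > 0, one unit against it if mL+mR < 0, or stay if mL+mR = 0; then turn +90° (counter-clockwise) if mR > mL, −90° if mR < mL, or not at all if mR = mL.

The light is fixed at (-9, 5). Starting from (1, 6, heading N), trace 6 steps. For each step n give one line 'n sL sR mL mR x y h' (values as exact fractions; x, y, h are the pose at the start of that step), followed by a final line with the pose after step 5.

n=0: pose=(1,6,N); sL=40/73, sR=40/153; mL=-4520/11169, mR=-140/11169; mL+mR=-4660/11169 → advance -1; mR−mL=20/51 → turn +1·90°
n=1: pose=(1,5,W); sL=10/17, sR=10/17; mL=-10/17, mR=5/17; mL+mR=-5/17 → advance -1; mR−mL=15/17 → turn +1·90°
n=2: pose=(2,5,S); sL=40/173, sR=8/17; mL=-1032/2941, mR=1044/2941; mL+mR=12/2941 → advance +1; mR−mL=12/17 → turn +1·90°
n=3: pose=(2,4,E); sL=4/17, sR=20/89; mL=-348/1513, mR=162/1513; mL+mR=-186/1513 → advance -1; mR−mL=30/89 → turn +1·90°
n=4: pose=(1,4,N); sL=8/13, sR=8/29; mL=-168/377, mR=-12/377; mL+mR=-180/377 → advance -1; mR−mL=12/29 → turn +1·90°
n=5: pose=(1,3,W); sL=1/2, sR=5/8; mL=-9/16, mR=3/8; mL+mR=-3/16 → advance -1; mR−mL=15/16 → turn +1·90°

0 40/73 40/153 -4520/11169 -140/11169 1 6 N
1 10/17 10/17 -10/17 5/17 1 5 W
2 40/173 8/17 -1032/2941 1044/2941 2 5 S
3 4/17 20/89 -348/1513 162/1513 2 4 E
4 8/13 8/29 -168/377 -12/377 1 4 N
5 1/2 5/8 -9/16 3/8 1 3 W
final 2 3 S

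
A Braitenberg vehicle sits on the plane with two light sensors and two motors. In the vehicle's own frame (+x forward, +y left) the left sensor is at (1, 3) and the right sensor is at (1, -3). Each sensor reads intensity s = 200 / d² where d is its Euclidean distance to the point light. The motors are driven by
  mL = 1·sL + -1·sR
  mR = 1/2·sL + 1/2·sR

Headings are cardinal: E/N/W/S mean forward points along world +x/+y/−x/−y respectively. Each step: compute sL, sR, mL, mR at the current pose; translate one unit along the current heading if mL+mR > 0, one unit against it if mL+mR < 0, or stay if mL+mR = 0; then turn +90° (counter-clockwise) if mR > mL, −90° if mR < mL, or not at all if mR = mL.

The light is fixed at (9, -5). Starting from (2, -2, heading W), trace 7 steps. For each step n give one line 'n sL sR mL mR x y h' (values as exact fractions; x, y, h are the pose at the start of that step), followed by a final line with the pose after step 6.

n=0: pose=(2,-2,W); sL=25/8, sR=2; mL=9/8, mR=41/16; mL+mR=59/16 → advance +1; mR−mL=23/16 → turn +1·90°
n=1: pose=(1,-2,S); sL=200/29, sR=8/5; mL=768/145, mR=616/145; mL+mR=1384/145 → advance +1; mR−mL=-152/145 → turn -1·90°
n=2: pose=(1,-3,W); sL=100/41, sR=100/53; mL=1200/2173, mR=4700/2173; mL+mR=5900/2173 → advance +1; mR−mL=3500/2173 → turn +1·90°
n=3: pose=(0,-3,S); sL=200/37, sR=40/29; mL=4320/1073, mR=3640/1073; mL+mR=7960/1073 → advance +1; mR−mL=-680/1073 → turn -1·90°
n=4: pose=(0,-4,W); sL=25/13, sR=50/29; mL=75/377, mR=1375/754; mL+mR=1525/754 → advance +1; mR−mL=1225/754 → turn +1·90°
n=5: pose=(-1,-4,S); sL=200/49, sR=200/169; mL=24000/8281, mR=21800/8281; mL+mR=45800/8281 → advance +1; mR−mL=-2200/8281 → turn -1·90°
n=6: pose=(-1,-5,W); sL=20/13, sR=20/13; mL=0, mR=20/13; mL+mR=20/13 → advance +1; mR−mL=20/13 → turn +1·90°

0 25/8 2 9/8 41/16 2 -2 W
1 200/29 8/5 768/145 616/145 1 -2 S
2 100/41 100/53 1200/2173 4700/2173 1 -3 W
3 200/37 40/29 4320/1073 3640/1073 0 -3 S
4 25/13 50/29 75/377 1375/754 0 -4 W
5 200/49 200/169 24000/8281 21800/8281 -1 -4 S
6 20/13 20/13 0 20/13 -1 -5 W
final -2 -5 S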